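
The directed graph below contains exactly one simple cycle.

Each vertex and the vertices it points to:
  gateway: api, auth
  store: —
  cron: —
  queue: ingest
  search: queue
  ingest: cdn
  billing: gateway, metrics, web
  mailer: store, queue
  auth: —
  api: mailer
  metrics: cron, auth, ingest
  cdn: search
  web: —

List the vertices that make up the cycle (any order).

DFS with gray/black marking from ingest:
ingest gray
  cdn gray
    search gray
      queue gray
        queue→ingest: ingest is gray → back edge
Back edge closes the cycle ingest → cdn → search → queue → ingest; its vertices are {cdn, queue, ingest, search}.

cdn, queue, ingest, search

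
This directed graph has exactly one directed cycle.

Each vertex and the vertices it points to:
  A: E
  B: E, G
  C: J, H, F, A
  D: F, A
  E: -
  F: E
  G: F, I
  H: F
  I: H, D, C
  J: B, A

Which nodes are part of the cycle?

B, C, G, I, J

DFS with gray/black marking from G:
G gray
  F gray
    E gray
    E black
  F black
  I gray
    H gray
      H→F: F black — skip
    H black
    D gray
      D→F: F black — skip
      A gray
        A→E: E black — skip
      A black
    D black
    C gray
      J gray
        B gray
          B→E: E black — skip
          B→G: G is gray → back edge
Back edge closes the cycle G → I → C → J → B → G; its vertices are {B, C, G, I, J}.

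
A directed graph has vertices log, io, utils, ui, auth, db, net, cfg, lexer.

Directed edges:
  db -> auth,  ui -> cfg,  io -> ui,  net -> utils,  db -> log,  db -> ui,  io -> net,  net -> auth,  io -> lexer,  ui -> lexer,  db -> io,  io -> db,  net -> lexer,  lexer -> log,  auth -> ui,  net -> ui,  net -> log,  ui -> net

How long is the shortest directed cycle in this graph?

For each vertex v, BFS finds the shortest path from v back to v.
The shortest such closed walk is io → db → io, length 2.

2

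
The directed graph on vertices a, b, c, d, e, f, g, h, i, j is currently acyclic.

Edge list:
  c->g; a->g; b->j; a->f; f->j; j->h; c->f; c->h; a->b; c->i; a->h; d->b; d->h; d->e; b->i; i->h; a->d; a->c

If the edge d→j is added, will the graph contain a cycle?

No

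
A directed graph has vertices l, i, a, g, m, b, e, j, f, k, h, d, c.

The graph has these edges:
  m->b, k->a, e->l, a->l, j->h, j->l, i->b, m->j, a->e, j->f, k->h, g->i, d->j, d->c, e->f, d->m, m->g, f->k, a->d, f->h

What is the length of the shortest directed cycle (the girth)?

4

For each vertex v, BFS finds the shortest path from v back to v.
The shortest such closed walk is a → e → f → k → a, length 4.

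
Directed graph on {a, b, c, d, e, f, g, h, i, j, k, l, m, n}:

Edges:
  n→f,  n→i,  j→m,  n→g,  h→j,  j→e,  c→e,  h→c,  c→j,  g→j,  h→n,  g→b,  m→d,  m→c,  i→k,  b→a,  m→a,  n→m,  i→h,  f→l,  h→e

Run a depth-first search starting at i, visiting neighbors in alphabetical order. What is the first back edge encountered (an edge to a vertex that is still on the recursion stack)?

DFS from i (visiting neighbors in alphabetical order); mark gray on enter, black on exit:
i gray
  h gray
    c gray
      e gray
      e black
      j gray
        j→e: e black — skip
        m gray
          a gray
          a black
          m→c: c is gray → back edge
First back edge: m → c.

m->c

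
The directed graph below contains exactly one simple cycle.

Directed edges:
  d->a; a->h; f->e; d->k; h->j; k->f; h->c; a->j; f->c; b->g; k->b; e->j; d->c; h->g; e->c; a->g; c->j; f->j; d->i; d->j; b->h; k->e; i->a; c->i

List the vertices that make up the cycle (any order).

DFS with gray/black marking from i:
i gray
  a gray
    h gray
      c gray
        c→i: i is gray → back edge
Back edge closes the cycle i → a → h → c → i; its vertices are {a, c, h, i}.

a, c, h, i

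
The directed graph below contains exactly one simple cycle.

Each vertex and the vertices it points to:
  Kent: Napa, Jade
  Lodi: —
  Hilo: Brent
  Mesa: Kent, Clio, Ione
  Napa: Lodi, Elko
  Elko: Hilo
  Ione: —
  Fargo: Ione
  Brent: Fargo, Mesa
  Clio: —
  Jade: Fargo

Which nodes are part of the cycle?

Elko, Hilo, Kent, Mesa, Napa, Brent

DFS with gray/black marking from Brent:
Brent gray
  Fargo gray
    Ione gray
    Ione black
  Fargo black
  Mesa gray
    Kent gray
      Napa gray
        Lodi gray
        Lodi black
        Elko gray
          Hilo gray
            Hilo→Brent: Brent is gray → back edge
Back edge closes the cycle Brent → Mesa → Kent → Napa → Elko → Hilo → Brent; its vertices are {Elko, Hilo, Kent, Mesa, Napa, Brent}.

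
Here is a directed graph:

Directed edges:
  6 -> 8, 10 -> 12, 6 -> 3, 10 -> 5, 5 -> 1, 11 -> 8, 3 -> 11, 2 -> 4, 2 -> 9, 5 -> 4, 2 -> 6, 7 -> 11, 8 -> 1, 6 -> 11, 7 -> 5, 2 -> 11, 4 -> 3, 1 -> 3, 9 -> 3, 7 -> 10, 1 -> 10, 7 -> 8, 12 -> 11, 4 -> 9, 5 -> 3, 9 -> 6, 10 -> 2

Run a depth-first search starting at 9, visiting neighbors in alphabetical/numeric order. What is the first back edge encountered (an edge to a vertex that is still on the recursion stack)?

1->3

DFS from 9 (visiting neighbors in alphabetical/numeric order); mark gray on enter, black on exit:
9 gray
  3 gray
    11 gray
      8 gray
        1 gray
          1→3: 3 is gray → back edge
First back edge: 1 → 3.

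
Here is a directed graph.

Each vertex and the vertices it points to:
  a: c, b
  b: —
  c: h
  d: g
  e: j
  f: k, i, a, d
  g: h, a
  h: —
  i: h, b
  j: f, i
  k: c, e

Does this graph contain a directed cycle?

DFS with white/gray/black marking, starting from i:
i gray
  h gray
  h black
  b gray
  b black
i black
a gray
  c gray
    c→h: h black — skip
  c black
  a→b: b black — skip
a black
d gray
  g gray
    g→h: h black — skip
    g→a: a black — skip
  g black
d black
e gray
  j gray
    f gray
      k gray
        k→c: c black — skip
        k→e: e is gray → back edge
Back edge found, so a cycle exists: e → j → f → k → e.

Yes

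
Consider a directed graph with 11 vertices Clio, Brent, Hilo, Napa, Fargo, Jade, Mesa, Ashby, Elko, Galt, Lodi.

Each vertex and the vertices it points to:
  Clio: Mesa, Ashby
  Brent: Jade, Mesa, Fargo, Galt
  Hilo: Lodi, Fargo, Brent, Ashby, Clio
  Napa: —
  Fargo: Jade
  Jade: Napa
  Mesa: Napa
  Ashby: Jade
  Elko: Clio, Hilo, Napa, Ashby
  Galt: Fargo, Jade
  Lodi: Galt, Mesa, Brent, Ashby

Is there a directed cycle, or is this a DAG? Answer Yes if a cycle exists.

DFS with white/gray/black marking, starting from Napa:
Napa gray
Napa black
Clio gray
  Mesa gray
    Mesa→Napa: Napa black — skip
  Mesa black
  Ashby gray
    Jade gray
      Jade→Napa: Napa black — skip
    Jade black
  Ashby black
Clio black
Brent gray
  Brent→Jade: Jade black — skip
  Brent→Mesa: Mesa black — skip
  Fargo gray
    Fargo→Jade: Jade black — skip
  Fargo black
  Galt gray
    Galt→Fargo: Fargo black — skip
    Galt→Jade: Jade black — skip
  Galt black
Brent black
Hilo gray
  Lodi gray
    Lodi→Galt: Galt black — skip
    Lodi→Mesa: Mesa black — skip
    Lodi→Brent: Brent black — skip
    Lodi→Ashby: Ashby black — skip
  Lodi black
  Hilo→Fargo: Fargo black — skip
  Hilo→Brent: Brent black — skip
  Hilo→Ashby: Ashby black — skip
  Hilo→Clio: Clio black — skip
Hilo black
Elko gray
  Elko→Clio: Clio black — skip
  Elko→Hilo: Hilo black — skip
  Elko→Napa: Napa black — skip
  Elko→Ashby: Ashby black — skip
Elko black
Every edge goes to a white or black vertex — no back edge, so the graph is acyclic.

No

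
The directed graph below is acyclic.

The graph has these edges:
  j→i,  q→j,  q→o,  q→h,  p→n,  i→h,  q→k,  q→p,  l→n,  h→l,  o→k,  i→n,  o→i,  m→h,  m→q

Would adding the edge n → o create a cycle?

Yes

Adding n→o creates a cycle iff o can already reach n.
Path from o: o → i → n.
So o → … → n → o is a cycle.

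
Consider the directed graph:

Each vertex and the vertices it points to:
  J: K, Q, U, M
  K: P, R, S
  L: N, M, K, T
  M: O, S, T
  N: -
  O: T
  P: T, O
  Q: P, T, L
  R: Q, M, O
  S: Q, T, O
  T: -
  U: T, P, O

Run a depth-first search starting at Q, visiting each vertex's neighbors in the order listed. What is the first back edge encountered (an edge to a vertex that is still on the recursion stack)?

DFS from Q (visiting each vertex's neighbors in the order listed); mark gray on enter, black on exit:
Q gray
  P gray
    T gray
    T black
    O gray
      O→T: T black — skip
    O black
  P black
  Q→T: T black — skip
  L gray
    N gray
    N black
    M gray
      M→O: O black — skip
      S gray
        S→Q: Q is gray → back edge
First back edge: S → Q.

S→Q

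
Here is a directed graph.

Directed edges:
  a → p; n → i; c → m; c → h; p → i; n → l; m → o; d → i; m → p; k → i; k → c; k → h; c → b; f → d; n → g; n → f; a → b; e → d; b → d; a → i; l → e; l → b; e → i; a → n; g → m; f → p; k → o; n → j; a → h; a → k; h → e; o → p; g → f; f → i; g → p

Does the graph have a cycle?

No

DFS with white/gray/black marking, starting from k:
k gray
  i gray
  i black
  c gray
    h gray
      e gray
        d gray
          d→i: i black — skip
        d black
        e→i: i black — skip
      e black
    h black
    b gray
      b→d: d black — skip
    b black
    m gray
      o gray
        p gray
          p→i: i black — skip
        p black
      o black
      m→p: p black — skip
    m black
  c black
  k→h: h black — skip
  k→o: o black — skip
k black
g gray
  g→p: p black — skip
  f gray
    f→p: p black — skip
    f→d: d black — skip
    f→i: i black — skip
  f black
  g→m: m black — skip
g black
j gray
j black
a gray
  a→p: p black — skip
  a→h: h black — skip
  a→i: i black — skip
  a→k: k black — skip
  n gray
    l gray
      l→b: b black — skip
      l→e: e black — skip
    l black
    n→i: i black — skip
    n→f: f black — skip
    n→j: j black — skip
    n→g: g black — skip
  n black
  a→b: b black — skip
a black
Every edge goes to a white or black vertex — no back edge, so the graph is acyclic.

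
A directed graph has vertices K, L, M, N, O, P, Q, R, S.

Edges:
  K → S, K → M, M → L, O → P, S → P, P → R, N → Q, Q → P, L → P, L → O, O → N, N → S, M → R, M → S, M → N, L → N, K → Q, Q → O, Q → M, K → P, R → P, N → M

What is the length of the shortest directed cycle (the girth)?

For each vertex v, BFS finds the shortest path from v back to v.
The shortest such closed walk is M → N → M, length 2.

2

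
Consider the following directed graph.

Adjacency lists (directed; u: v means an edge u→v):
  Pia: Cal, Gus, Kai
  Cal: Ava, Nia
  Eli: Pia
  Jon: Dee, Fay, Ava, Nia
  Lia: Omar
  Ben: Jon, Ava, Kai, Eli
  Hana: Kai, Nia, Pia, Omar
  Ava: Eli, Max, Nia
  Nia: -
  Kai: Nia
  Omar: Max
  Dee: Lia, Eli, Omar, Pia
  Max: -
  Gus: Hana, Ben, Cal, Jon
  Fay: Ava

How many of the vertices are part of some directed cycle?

10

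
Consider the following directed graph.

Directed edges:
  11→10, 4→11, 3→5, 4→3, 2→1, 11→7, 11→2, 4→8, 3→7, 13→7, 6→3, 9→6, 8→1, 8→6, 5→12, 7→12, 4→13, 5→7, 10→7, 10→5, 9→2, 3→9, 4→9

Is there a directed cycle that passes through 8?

No

8 lies on a cycle iff there is a path from 8 back to itself.
Exploring from 8, it never reaches itself; equivalently, its strongly connected component is a singleton.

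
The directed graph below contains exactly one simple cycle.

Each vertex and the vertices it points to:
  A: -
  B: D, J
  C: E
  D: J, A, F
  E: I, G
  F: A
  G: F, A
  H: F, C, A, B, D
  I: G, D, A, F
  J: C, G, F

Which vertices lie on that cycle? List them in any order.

DFS with gray/black marking from C:
C gray
  E gray
    I gray
      G gray
        F gray
          A gray
          A black
        F black
        G→A: A black — skip
      G black
      D gray
        J gray
          J→C: C is gray → back edge
Back edge closes the cycle C → E → I → D → J → C; its vertices are {C, D, E, I, J}.

C, D, E, I, J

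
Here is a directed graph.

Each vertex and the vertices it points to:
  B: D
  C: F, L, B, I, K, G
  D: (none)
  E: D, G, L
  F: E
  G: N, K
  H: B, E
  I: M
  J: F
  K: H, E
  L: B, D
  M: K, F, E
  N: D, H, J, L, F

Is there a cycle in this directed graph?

Yes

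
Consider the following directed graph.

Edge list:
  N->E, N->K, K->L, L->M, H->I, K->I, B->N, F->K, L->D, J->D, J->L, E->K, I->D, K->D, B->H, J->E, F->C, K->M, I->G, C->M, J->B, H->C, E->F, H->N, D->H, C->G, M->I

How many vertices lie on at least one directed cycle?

A vertex is on a directed cycle iff it belongs to a strongly connected component of size ≥ 2 (or has a self-loop).
The vertices on cycles are {C, D, E, F, H, I, K, L, M, N} — 10 in total.

10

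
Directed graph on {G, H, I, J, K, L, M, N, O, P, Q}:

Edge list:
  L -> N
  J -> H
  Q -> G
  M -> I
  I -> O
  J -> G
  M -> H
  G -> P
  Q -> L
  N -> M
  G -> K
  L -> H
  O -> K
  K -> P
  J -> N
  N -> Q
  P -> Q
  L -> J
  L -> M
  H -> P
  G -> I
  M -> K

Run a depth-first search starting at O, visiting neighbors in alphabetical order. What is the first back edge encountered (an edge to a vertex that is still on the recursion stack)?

DFS from O (visiting neighbors in alphabetical order); mark gray on enter, black on exit:
O gray
  K gray
    P gray
      Q gray
        G gray
          I gray
            I→O: O is gray → back edge
First back edge: I → O.

I→O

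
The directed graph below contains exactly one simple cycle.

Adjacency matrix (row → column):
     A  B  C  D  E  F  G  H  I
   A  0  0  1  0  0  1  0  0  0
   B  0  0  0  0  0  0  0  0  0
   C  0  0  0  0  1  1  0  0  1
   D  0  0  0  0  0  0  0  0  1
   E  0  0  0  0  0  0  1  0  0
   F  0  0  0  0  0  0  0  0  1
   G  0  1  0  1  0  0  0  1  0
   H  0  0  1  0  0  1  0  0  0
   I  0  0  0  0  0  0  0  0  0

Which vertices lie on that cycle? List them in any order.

C, E, G, H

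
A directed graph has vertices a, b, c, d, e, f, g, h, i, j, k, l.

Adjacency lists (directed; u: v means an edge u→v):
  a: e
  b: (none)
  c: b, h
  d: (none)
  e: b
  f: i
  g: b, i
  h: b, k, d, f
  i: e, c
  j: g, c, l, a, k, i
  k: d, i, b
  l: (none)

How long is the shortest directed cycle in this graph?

4

For each vertex v, BFS finds the shortest path from v back to v.
The shortest such closed walk is i → c → h → f → i, length 4.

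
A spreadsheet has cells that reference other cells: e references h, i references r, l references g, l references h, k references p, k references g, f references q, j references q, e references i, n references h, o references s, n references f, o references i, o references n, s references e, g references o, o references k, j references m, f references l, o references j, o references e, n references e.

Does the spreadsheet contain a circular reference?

DFS with white/gray/black marking, starting from q:
q gray
q black
i gray
  r gray
  r black
i black
g gray
  o gray
    e gray
      h gray
      h black
      e→i: i black — skip
    e black
    j gray
      m gray
      m black
      j→q: q black — skip
    j black
    k gray
      p gray
      p black
      k→g: g is gray → back edge
Back edge found, so a cycle exists: g → o → k → g.

Yes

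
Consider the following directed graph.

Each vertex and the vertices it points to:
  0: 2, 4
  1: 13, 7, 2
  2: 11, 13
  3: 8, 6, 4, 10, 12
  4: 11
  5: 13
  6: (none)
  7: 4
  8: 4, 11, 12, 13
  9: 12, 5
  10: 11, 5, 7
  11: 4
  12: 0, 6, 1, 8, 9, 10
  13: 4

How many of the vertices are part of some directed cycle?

5

A vertex is on a directed cycle iff it belongs to a strongly connected component of size ≥ 2 (or has a self-loop).
The vertices on cycles are {4, 8, 9, 11, 12} — 5 in total.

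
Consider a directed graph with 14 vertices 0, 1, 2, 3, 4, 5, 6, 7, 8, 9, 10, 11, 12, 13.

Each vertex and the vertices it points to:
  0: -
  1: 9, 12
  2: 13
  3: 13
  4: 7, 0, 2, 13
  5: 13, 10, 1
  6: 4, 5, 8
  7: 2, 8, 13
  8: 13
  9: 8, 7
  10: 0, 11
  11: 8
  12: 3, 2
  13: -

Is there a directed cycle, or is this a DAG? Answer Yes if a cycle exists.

No

DFS with white/gray/black marking, starting from 12:
12 gray
  3 gray
    13 gray
    13 black
  3 black
  2 gray
    2→13: 13 black — skip
  2 black
12 black
0 gray
0 black
1 gray
  9 gray
    8 gray
      8→13: 13 black — skip
    8 black
    7 gray
      7→2: 2 black — skip
      7→8: 8 black — skip
      7→13: 13 black — skip
    7 black
  9 black
  1→12: 12 black — skip
1 black
4 gray
  4→7: 7 black — skip
  4→0: 0 black — skip
  4→2: 2 black — skip
  4→13: 13 black — skip
4 black
5 gray
  5→13: 13 black — skip
  10 gray
    10→0: 0 black — skip
    11 gray
      11→8: 8 black — skip
    11 black
  10 black
  5→1: 1 black — skip
5 black
6 gray
  6→4: 4 black — skip
  6→5: 5 black — skip
  6→8: 8 black — skip
6 black
Every edge goes to a white or black vertex — no back edge, so the graph is acyclic.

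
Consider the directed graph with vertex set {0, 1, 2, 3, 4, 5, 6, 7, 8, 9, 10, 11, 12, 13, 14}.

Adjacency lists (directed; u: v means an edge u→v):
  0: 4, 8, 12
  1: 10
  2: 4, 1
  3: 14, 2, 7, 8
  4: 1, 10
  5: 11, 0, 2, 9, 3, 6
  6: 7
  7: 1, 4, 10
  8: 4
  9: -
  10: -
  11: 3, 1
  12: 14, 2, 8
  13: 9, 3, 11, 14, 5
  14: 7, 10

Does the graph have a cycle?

No

DFS with white/gray/black marking, starting from 0:
0 gray
  4 gray
    1 gray
      10 gray
      10 black
    1 black
    4→10: 10 black — skip
  4 black
  8 gray
    8→4: 4 black — skip
  8 black
  12 gray
    14 gray
      7 gray
        7→1: 1 black — skip
        7→4: 4 black — skip
        7→10: 10 black — skip
      7 black
      14→10: 10 black — skip
    14 black
    2 gray
      2→4: 4 black — skip
      2→1: 1 black — skip
    2 black
    12→8: 8 black — skip
  12 black
0 black
3 gray
  3→14: 14 black — skip
  3→2: 2 black — skip
  3→7: 7 black — skip
  3→8: 8 black — skip
3 black
5 gray
  11 gray
    11→3: 3 black — skip
    11→1: 1 black — skip
  11 black
  5→0: 0 black — skip
  5→2: 2 black — skip
  9 gray
  9 black
  5→3: 3 black — skip
  6 gray
    6→7: 7 black — skip
  6 black
5 black
13 gray
  13→9: 9 black — skip
  13→3: 3 black — skip
  13→11: 11 black — skip
  13→14: 14 black — skip
  13→5: 5 black — skip
13 black
Every edge goes to a white or black vertex — no back edge, so the graph is acyclic.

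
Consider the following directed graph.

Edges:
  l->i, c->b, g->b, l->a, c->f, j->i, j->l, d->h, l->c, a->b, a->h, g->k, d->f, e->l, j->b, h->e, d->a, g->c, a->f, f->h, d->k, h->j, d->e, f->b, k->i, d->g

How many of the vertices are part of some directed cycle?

A vertex is on a directed cycle iff it belongs to a strongly connected component of size ≥ 2 (or has a self-loop).
The vertices on cycles are {a, c, e, f, h, j, l} — 7 in total.

7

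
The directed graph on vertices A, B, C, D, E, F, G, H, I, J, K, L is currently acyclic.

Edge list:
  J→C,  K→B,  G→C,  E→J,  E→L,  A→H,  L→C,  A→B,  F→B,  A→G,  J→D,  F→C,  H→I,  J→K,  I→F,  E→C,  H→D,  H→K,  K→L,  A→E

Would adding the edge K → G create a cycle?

No

Adding K→G creates a cycle iff G can already reach K.
Explore from G: no path reaches K. The graph stays acyclic.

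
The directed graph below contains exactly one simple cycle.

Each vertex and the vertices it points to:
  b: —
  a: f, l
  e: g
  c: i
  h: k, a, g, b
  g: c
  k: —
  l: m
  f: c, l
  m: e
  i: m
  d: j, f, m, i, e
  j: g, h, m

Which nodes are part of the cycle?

DFS with gray/black marking from m:
m gray
  e gray
    g gray
      c gray
        i gray
          i→m: m is gray → back edge
Back edge closes the cycle m → e → g → c → i → m; its vertices are {c, e, g, i, m}.

c, e, g, i, m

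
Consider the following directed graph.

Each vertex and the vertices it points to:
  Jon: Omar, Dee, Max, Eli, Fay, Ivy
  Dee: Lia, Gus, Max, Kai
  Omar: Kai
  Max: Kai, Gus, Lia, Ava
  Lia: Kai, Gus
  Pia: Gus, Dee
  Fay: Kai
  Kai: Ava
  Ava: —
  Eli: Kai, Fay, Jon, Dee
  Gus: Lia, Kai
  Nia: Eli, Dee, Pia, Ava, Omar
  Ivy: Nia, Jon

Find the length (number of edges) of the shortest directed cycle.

For each vertex v, BFS finds the shortest path from v back to v.
The shortest such closed walk is Ivy → Jon → Ivy, length 2.

2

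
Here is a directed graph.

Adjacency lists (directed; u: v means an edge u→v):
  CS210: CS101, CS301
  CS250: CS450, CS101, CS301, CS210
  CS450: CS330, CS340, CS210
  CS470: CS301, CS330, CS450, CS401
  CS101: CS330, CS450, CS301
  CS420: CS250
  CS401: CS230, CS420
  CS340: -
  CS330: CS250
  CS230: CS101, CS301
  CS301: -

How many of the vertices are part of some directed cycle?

5

A vertex is on a directed cycle iff it belongs to a strongly connected component of size ≥ 2 (or has a self-loop).
The vertices on cycles are {CS101, CS210, CS250, CS330, CS450} — 5 in total.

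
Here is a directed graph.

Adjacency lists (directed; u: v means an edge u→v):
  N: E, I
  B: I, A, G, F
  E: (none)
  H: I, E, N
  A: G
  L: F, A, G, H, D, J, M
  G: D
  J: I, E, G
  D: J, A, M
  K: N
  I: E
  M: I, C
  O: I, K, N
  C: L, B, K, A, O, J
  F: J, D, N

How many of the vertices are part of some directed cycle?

9

A vertex is on a directed cycle iff it belongs to a strongly connected component of size ≥ 2 (or has a self-loop).
The vertices on cycles are {A, B, C, D, F, G, J, L, M} — 9 in total.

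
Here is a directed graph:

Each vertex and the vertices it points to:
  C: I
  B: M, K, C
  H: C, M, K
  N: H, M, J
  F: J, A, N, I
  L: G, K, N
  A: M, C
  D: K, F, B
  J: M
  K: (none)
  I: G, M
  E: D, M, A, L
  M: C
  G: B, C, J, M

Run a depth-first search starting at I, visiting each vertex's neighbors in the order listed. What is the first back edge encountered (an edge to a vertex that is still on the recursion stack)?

DFS from I (visiting each vertex's neighbors in the order listed); mark gray on enter, black on exit:
I gray
  G gray
    B gray
      M gray
        C gray
          C→I: I is gray → back edge
First back edge: C → I.

C->I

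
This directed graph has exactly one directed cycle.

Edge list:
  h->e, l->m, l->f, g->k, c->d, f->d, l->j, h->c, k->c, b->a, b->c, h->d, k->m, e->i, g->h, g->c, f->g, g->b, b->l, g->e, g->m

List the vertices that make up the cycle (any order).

DFS with gray/black marking from g:
g gray
  e gray
    i gray
    i black
  e black
  m gray
  m black
  h gray
    c gray
      d gray
      d black
    c black
    h→e: e black — skip
    h→d: d black — skip
  h black
  g→c: c black — skip
  k gray
    k→m: m black — skip
    k→c: c black — skip
  k black
  b gray
    l gray
      f gray
        f→d: d black — skip
        f→g: g is gray → back edge
Back edge closes the cycle g → b → l → f → g; its vertices are {b, f, g, l}.

b, f, g, l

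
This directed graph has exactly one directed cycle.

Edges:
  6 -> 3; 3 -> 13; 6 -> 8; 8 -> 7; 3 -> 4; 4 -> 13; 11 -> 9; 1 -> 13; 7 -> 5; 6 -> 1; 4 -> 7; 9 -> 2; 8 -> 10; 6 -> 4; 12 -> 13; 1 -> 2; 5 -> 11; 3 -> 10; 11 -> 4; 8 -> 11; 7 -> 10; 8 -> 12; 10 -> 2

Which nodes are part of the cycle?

4, 5, 7, 11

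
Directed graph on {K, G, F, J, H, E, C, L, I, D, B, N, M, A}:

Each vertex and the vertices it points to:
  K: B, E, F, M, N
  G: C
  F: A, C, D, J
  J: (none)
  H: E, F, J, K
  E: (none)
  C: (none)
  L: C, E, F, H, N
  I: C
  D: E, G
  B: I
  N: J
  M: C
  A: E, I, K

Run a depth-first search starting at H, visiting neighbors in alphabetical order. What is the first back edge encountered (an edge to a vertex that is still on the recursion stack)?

DFS from H (visiting neighbors in alphabetical order); mark gray on enter, black on exit:
H gray
  E gray
  E black
  F gray
    A gray
      A→E: E black — skip
      I gray
        C gray
        C black
      I black
      K gray
        B gray
          B→I: I black — skip
        B black
        K→E: E black — skip
        K→F: F is gray → back edge
First back edge: K → F.

K→F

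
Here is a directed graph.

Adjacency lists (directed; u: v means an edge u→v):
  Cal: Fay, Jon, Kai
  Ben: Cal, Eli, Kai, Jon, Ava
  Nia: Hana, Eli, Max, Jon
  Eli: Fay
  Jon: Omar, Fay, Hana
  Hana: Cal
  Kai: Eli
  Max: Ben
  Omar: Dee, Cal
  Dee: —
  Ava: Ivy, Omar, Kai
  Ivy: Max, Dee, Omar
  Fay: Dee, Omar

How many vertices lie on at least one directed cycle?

11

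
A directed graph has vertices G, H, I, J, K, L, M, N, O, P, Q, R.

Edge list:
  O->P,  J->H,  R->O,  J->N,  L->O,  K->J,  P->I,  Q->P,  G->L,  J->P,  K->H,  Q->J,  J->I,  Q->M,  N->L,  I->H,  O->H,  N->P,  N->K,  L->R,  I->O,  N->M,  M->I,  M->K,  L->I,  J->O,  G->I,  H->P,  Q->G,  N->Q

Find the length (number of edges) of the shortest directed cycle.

3

For each vertex v, BFS finds the shortest path from v back to v.
The shortest such closed walk is N → Q → J → N, length 3.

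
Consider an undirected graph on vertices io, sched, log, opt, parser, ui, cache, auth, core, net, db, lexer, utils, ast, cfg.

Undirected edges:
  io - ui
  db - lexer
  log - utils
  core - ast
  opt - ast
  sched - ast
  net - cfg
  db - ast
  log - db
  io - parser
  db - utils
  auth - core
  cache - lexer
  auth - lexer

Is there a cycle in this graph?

Yes

DFS, tracking each vertex's parent; an edge to a visited non-parent vertex closes a cycle.
Start from io:
visit io (parent –)
  visit ui (parent io)
    ui–io: parent, skip
  visit parser (parent io)
    parser–io: parent, skip
visit sched (parent –)
  visit ast (parent sched)
    ast–sched: parent, skip
    visit opt (parent ast)
      opt–ast: parent, skip
    visit core (parent ast)
      visit auth (parent core)
        visit lexer (parent auth)
          visit db (parent lexer)
            db–ast: ast visited and ≠ parent → cycle
Cycle: ast – core – auth – lexer – db – ast.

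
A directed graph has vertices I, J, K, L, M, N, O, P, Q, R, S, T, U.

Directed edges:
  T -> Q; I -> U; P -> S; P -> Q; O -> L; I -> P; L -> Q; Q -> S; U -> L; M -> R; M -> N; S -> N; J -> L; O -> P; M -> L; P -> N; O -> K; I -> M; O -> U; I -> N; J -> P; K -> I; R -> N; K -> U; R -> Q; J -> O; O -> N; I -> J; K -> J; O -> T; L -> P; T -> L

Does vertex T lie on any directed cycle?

T lies on a cycle iff there is a path from T back to itself.
Exploring from T, it never reaches itself; equivalently, its strongly connected component is a singleton.

No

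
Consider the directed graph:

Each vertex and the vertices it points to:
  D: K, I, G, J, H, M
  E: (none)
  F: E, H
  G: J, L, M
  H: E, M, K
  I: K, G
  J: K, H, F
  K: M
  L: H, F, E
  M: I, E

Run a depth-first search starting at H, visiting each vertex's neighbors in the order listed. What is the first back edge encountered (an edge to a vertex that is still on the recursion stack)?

DFS from H (visiting each vertex's neighbors in the order listed); mark gray on enter, black on exit:
H gray
  E gray
  E black
  M gray
    I gray
      K gray
        K→M: M is gray → back edge
First back edge: K → M.

K→M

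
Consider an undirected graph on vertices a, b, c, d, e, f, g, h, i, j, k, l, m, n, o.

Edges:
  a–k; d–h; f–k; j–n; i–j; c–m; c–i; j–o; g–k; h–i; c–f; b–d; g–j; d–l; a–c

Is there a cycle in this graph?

DFS, tracking each vertex's parent; an edge to a visited non-parent vertex closes a cycle.
Start from f:
visit f (parent –)
  visit c (parent f)
    visit i (parent c)
      i–c: parent, skip
      visit h (parent i)
        h–i: parent, skip
        visit d (parent h)
          visit l (parent d)
            l–d: parent, skip
          d–h: parent, skip
          visit b (parent d)
            b–d: parent, skip
      visit j (parent i)
        j–i: parent, skip
        visit n (parent j)
          n–j: parent, skip
        visit o (parent j)
          o–j: parent, skip
        visit g (parent j)
          g–j: parent, skip
          visit k (parent g)
            k–g: parent, skip
            visit a (parent k)
              a–k: parent, skip
              a–c: c visited and ≠ parent → cycle
Cycle: c – i – j – g – k – a – c.

Yes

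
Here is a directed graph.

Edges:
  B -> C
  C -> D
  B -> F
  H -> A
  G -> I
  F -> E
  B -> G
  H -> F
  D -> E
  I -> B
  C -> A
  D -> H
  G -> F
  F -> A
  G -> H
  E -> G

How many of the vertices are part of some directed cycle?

A vertex is on a directed cycle iff it belongs to a strongly connected component of size ≥ 2 (or has a self-loop).
The vertices on cycles are {B, C, D, E, F, G, H, I} — 8 in total.

8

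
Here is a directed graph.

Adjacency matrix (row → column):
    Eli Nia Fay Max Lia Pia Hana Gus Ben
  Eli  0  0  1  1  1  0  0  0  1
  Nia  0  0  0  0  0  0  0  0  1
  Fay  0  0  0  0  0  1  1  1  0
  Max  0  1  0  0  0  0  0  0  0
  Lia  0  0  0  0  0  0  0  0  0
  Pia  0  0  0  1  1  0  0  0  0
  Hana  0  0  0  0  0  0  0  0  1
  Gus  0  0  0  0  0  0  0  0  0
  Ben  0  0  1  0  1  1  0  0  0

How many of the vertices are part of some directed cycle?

6

A vertex is on a directed cycle iff it belongs to a strongly connected component of size ≥ 2 (or has a self-loop).
The vertices on cycles are {Ben, Fay, Max, Nia, Pia, Hana} — 6 in total.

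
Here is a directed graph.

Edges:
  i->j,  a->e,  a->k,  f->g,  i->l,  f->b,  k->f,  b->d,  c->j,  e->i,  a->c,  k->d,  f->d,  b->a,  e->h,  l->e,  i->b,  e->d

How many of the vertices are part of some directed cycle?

7

A vertex is on a directed cycle iff it belongs to a strongly connected component of size ≥ 2 (or has a self-loop).
The vertices on cycles are {a, b, e, f, i, k, l} — 7 in total.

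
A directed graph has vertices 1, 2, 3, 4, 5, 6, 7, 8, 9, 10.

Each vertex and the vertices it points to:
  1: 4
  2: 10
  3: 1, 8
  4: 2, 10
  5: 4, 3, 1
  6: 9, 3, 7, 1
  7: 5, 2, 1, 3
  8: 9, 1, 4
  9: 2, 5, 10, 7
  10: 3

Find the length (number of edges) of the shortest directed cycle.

4

For each vertex v, BFS finds the shortest path from v back to v.
The shortest such closed walk is 9 → 10 → 3 → 8 → 9, length 4.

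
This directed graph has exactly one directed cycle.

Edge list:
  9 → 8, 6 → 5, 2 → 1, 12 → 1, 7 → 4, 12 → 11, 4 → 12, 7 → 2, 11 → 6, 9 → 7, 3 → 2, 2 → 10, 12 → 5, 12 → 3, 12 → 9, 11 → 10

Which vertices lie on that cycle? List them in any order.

DFS with gray/black marking from 12:
12 gray
  1 gray
  1 black
  5 gray
  5 black
  11 gray
    6 gray
      6→5: 5 black — skip
    6 black
    10 gray
    10 black
  11 black
  3 gray
    2 gray
      2→1: 1 black — skip
      2→10: 10 black — skip
    2 black
  3 black
  9 gray
    8 gray
    8 black
    7 gray
      7→2: 2 black — skip
      4 gray
        4→12: 12 is gray → back edge
Back edge closes the cycle 12 → 9 → 7 → 4 → 12; its vertices are {4, 7, 9, 12}.

4, 7, 9, 12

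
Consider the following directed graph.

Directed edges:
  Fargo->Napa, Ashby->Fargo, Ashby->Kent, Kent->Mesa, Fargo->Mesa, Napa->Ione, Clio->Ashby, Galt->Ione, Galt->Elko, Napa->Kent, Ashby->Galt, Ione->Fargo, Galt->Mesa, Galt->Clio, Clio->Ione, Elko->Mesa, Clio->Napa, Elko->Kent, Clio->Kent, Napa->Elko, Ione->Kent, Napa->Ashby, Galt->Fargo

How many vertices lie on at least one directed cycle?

6

A vertex is on a directed cycle iff it belongs to a strongly connected component of size ≥ 2 (or has a self-loop).
The vertices on cycles are {Clio, Galt, Ione, Napa, Ashby, Fargo} — 6 in total.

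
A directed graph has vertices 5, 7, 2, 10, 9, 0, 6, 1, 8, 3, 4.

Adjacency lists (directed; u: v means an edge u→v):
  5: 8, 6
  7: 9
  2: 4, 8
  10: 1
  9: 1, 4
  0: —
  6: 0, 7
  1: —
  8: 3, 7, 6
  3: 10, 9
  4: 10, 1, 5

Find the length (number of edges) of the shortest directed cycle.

5

For each vertex v, BFS finds the shortest path from v back to v.
The shortest such closed walk is 8 → 3 → 9 → 4 → 5 → 8, length 5.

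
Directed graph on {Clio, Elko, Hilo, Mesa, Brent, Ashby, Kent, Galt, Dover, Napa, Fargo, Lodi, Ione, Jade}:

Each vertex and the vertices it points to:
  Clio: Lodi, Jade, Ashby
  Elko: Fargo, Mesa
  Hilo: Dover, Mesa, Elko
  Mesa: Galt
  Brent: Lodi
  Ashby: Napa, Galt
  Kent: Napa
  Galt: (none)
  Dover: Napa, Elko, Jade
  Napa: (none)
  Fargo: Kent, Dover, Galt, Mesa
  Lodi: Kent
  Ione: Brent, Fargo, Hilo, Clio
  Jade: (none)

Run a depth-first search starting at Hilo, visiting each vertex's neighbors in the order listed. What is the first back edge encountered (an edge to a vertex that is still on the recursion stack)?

DFS from Hilo (visiting each vertex's neighbors in the order listed); mark gray on enter, black on exit:
Hilo gray
  Dover gray
    Napa gray
    Napa black
    Elko gray
      Fargo gray
        Kent gray
          Kent→Napa: Napa black — skip
        Kent black
        Fargo→Dover: Dover is gray → back edge
First back edge: Fargo → Dover.

Fargo->Dover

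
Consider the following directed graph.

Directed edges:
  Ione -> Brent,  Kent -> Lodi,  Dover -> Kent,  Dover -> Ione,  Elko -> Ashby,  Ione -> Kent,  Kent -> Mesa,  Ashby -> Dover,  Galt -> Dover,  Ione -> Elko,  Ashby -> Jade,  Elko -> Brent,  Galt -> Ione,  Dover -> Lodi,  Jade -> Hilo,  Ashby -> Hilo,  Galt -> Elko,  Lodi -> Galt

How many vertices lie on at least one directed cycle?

A vertex is on a directed cycle iff it belongs to a strongly connected component of size ≥ 2 (or has a self-loop).
The vertices on cycles are {Elko, Galt, Ione, Kent, Lodi, Ashby, Dover} — 7 in total.

7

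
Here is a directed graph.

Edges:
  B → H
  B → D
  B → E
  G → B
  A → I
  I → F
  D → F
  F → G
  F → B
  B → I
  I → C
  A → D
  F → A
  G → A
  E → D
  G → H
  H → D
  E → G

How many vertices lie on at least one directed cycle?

A vertex is on a directed cycle iff it belongs to a strongly connected component of size ≥ 2 (or has a self-loop).
The vertices on cycles are {A, B, D, E, F, G, H, I} — 8 in total.

8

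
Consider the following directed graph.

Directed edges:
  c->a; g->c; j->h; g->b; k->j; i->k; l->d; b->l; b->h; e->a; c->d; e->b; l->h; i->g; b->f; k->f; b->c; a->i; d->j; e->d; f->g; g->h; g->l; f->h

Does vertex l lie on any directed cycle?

No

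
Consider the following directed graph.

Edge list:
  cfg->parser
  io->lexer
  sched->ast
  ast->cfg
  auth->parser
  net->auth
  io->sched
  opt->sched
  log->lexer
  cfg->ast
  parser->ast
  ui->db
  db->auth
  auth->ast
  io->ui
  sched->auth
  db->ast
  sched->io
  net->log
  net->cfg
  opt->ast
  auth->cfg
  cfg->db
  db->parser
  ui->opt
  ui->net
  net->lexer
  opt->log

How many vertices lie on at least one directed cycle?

9

A vertex is on a directed cycle iff it belongs to a strongly connected component of size ≥ 2 (or has a self-loop).
The vertices on cycles are {db, io, ui, ast, cfg, opt, auth, sched, parser} — 9 in total.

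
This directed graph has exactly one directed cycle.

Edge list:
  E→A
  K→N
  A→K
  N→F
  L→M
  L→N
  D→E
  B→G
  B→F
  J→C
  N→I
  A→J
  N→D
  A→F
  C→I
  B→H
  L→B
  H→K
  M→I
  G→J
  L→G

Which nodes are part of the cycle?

DFS with gray/black marking from N:
N gray
  I gray
  I black
  D gray
    E gray
      A gray
        K gray
          K→N: N is gray → back edge
Back edge closes the cycle N → D → E → A → K → N; its vertices are {A, D, E, K, N}.

A, D, E, K, N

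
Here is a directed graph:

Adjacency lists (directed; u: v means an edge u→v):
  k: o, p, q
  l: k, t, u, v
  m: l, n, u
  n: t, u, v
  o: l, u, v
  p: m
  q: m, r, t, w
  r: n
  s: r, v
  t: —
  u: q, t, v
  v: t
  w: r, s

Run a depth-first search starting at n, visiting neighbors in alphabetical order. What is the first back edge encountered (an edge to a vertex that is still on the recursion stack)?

o->l

DFS from n (visiting neighbors in alphabetical order); mark gray on enter, black on exit:
n gray
  t gray
  t black
  u gray
    q gray
      m gray
        l gray
          k gray
            o gray
              o→l: l is gray → back edge
First back edge: o → l.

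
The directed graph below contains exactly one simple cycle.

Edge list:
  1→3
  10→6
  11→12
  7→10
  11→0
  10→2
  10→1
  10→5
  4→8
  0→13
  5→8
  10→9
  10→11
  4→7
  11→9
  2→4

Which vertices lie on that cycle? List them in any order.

2, 4, 7, 10

DFS with gray/black marking from 10:
10 gray
  9 gray
  9 black
  1 gray
    3 gray
    3 black
  1 black
  6 gray
  6 black
  11 gray
    0 gray
      13 gray
      13 black
    0 black
    12 gray
    12 black
    11→9: 9 black — skip
  11 black
  5 gray
    8 gray
    8 black
  5 black
  2 gray
    4 gray
      4→8: 8 black — skip
      7 gray
        7→10: 10 is gray → back edge
Back edge closes the cycle 10 → 2 → 4 → 7 → 10; its vertices are {2, 4, 7, 10}.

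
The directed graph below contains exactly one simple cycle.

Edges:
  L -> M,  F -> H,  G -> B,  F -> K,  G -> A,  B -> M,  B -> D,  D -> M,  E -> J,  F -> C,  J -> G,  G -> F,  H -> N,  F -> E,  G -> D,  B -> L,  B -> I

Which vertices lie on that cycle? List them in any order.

E, F, G, J

DFS with gray/black marking from G:
G gray
  D gray
    M gray
    M black
  D black
  F gray
    C gray
    C black
    H gray
      N gray
      N black
    H black
    K gray
    K black
    E gray
      J gray
        J→G: G is gray → back edge
Back edge closes the cycle G → F → E → J → G; its vertices are {E, F, G, J}.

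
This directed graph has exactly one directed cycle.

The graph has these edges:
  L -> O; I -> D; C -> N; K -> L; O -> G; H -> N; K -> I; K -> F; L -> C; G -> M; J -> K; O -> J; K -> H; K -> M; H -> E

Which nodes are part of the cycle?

DFS with gray/black marking from O:
O gray
  G gray
    M gray
    M black
  G black
  J gray
    K gray
      F gray
      F black
      H gray
        N gray
        N black
        E gray
        E black
      H black
      L gray
        L→O: O is gray → back edge
Back edge closes the cycle O → J → K → L → O; its vertices are {J, K, L, O}.

J, K, L, O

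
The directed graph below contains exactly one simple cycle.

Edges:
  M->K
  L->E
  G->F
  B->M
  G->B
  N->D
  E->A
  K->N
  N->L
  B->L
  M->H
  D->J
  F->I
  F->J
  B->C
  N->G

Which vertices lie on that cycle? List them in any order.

B, G, K, M, N

DFS with gray/black marking from N:
N gray
  L gray
    E gray
      A gray
      A black
    E black
  L black
  D gray
    J gray
    J black
  D black
  G gray
    F gray
      I gray
      I black
      F→J: J black — skip
    F black
    B gray
      M gray
        K gray
          K→N: N is gray → back edge
Back edge closes the cycle N → G → B → M → K → N; its vertices are {B, G, K, M, N}.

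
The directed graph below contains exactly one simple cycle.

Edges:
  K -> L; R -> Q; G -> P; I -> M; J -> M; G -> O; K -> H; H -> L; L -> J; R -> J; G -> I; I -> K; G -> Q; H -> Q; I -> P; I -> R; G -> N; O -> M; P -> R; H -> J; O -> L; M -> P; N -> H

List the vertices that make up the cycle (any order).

J, M, P, R

DFS with gray/black marking from P:
P gray
  R gray
    Q gray
    Q black
    J gray
      M gray
        M→P: P is gray → back edge
Back edge closes the cycle P → R → J → M → P; its vertices are {J, M, P, R}.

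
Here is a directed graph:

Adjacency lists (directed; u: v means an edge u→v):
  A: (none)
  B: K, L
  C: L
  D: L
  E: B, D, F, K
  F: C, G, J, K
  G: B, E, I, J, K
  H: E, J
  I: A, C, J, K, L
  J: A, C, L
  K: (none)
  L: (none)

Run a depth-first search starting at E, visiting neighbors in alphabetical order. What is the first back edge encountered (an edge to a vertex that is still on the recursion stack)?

G→E

DFS from E (visiting neighbors in alphabetical order); mark gray on enter, black on exit:
E gray
  B gray
    K gray
    K black
    L gray
    L black
  B black
  D gray
    D→L: L black — skip
  D black
  F gray
    C gray
      C→L: L black — skip
    C black
    G gray
      G→B: B black — skip
      G→E: E is gray → back edge
First back edge: G → E.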